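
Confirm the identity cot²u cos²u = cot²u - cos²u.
RHS = cos²u/sin²u - cos²u = cos²u(1/sin²u - 1) = cos²u · (1 - sin²u)/sin²u = cos²u · cos²u/sin²u = cos²u · cot²u = LHS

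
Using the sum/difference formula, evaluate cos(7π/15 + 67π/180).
cos(7π/15 + 67π/180) = cos 7π/15 cos 67π/180 - sin 7π/15 sin 67π/180 = -0.8746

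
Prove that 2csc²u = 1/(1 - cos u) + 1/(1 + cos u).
RHS = [(1 + cos u) + (1 - cos u)] / [(1 - cos u)(1 + cos u)] = 2/(1 - cos²u) = 2/sin²u = 2csc²u = LHS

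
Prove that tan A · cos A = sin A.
LHS = (sin A/cos A) · cos A = sin A = RHS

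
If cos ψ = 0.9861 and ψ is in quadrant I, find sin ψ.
sin ψ = 0.1662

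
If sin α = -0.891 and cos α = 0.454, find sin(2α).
sin(2α) = 2 sin α cos α = -0.809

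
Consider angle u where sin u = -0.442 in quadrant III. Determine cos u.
cos u = ±√(1 - sin²u) = -0.897 (negative in QIII)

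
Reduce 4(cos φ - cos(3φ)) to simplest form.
4(cos φ - cos(3φ)) = 4(2 sin(2φ) sin φ) (using Sum-to-product)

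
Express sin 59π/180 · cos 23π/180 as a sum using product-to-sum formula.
sin 59π/180 cos 23π/180 = (1/2)[sin(59π/180+23π/180) + sin(59π/180-23π/180)]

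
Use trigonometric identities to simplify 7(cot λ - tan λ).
7(cot λ - tan λ) = 7(2 cot(2λ)) (using Double angle)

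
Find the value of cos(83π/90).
cos(83π/90) = -0.9703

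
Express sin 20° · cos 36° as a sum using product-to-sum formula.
sin 20° cos 36° = (1/2)[sin(20°+36°) + sin(20°-36°)]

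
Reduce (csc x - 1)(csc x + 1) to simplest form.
(csc x - 1)(csc x + 1) = cot²x (using Diff. of squares)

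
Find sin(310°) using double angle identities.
sin(310°) = 2 sin 155° cos 155° = -0.766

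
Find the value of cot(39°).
cot(39°) = 1.235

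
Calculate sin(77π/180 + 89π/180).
sin(77π/180 + 89π/180) = sin 77π/180 cos 89π/180 + cos 77π/180 sin 89π/180 = 0.2419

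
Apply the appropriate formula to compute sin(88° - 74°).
sin(88° - 74°) = sin 88° cos 74° - cos 88° sin 74° = 0.2419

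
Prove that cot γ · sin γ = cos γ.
LHS = (cos γ/sin γ) · sin γ = cos γ = RHS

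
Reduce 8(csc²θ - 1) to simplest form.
8(csc²θ - 1) = 8(cot²θ) (using Pythagorean identity)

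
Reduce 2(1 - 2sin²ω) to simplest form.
2(1 - 2sin²ω) = 2(cos(2ω)) (using Double angle)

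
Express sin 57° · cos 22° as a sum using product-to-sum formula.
sin 57° cos 22° = (1/2)[sin(57°+22°) + sin(57°-22°)]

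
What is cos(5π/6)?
cos(5π/6) = -√3/2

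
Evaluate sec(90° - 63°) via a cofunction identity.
sec(90° - 63°) = csc(63°) = 1.122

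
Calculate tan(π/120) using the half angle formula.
tan(π/120) = sin π/60 / (1 + cos π/60) = 0.02619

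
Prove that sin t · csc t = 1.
LHS = sin t · (1/sin t) = 1 = RHS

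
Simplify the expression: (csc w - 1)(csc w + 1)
(csc w - 1)(csc w + 1) = cot²w (using Diff. of squares)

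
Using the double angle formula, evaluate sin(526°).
sin(526°) = 2 sin 263° cos 263° = 0.2419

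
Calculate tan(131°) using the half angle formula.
tan(131°) = sin 262° / (1 + cos 262°) = -1.15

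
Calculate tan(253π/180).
tan(253π/180) = 3.271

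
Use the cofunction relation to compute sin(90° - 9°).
sin(90° - 9°) = cos(9°) = 0.9877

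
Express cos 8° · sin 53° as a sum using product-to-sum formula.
cos 8° sin 53° = (1/2)[sin(8°+53°) - sin(8°-53°)]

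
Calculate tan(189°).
tan(189°) = 0.1584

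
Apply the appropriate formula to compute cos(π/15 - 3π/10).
cos(π/15 - 3π/10) = cos π/15 cos 3π/10 + sin π/15 sin 3π/10 = 0.7431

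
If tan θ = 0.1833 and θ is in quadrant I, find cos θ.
cos θ = 0.9836 (using tan²θ + 1 = sec²θ)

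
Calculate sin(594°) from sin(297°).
sin(594°) = 2 sin 297° cos 297° = -0.809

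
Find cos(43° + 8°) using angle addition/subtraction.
cos(43° + 8°) = cos 43° cos 8° - sin 43° sin 8° = 0.6293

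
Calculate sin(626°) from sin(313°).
sin(626°) = 2 sin 313° cos 313° = -0.9976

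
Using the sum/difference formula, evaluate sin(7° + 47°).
sin(7° + 47°) = sin 7° cos 47° + cos 7° sin 47° = 0.809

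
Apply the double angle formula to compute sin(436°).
sin(436°) = 2 sin 218° cos 218° = 0.9703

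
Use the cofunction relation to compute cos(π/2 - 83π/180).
cos(π/2 - 83π/180) = sin(83π/180) = 0.9925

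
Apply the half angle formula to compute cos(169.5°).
cos(169.5°) = -√((1 + cos 339°)/2) = -0.9833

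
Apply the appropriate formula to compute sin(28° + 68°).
sin(28° + 68°) = sin 28° cos 68° + cos 28° sin 68° = 0.9945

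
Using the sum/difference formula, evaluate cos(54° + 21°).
cos(54° + 21°) = cos 54° cos 21° - sin 54° sin 21° = (√6-√2)/4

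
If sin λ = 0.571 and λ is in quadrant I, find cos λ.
cos λ = 0.821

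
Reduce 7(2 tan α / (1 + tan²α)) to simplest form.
7(2 tan α / (1 + tan²α)) = 7(sin(2α)) (using Double angle)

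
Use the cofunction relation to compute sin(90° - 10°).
sin(90° - 10°) = cos(10°) = 0.9848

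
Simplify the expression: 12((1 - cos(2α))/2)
12((1 - cos(2α))/2) = 12(sin²α) (using Power reduction)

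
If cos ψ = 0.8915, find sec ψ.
sec ψ = 1/cos ψ = 1.122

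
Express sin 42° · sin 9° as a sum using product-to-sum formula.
sin 42° sin 9° = (1/2)[cos(42°-9°) - cos(42°+9°)]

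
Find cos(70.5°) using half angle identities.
cos(70.5°) = √((1 + cos 141°)/2) = 0.3338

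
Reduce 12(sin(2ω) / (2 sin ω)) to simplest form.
12(sin(2ω) / (2 sin ω)) = 12(cos ω) (using Double angle)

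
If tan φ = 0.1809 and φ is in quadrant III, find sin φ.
sin φ = -0.178 (using tan²φ + 1 = sec²φ)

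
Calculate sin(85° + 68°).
sin(85° + 68°) = sin 85° cos 68° + cos 85° sin 68° = 0.454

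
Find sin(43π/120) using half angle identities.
sin(43π/120) = √((1 - cos 43π/60)/2) = 0.9026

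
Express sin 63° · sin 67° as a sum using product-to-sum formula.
sin 63° sin 67° = (1/2)[cos(63°-67°) - cos(63°+67°)]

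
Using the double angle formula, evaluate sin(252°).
sin(252°) = 2 sin 126° cos 126° = -0.9511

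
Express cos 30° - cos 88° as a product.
cos 30° - cos 88° = -2 sin(59°) sin(-29°)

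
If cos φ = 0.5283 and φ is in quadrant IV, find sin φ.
sin φ = -0.8491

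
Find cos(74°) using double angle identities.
cos(74°) = 1 - 2sin²37° = 0.2756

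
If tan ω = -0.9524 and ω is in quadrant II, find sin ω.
sin ω = 0.6897 (using tan²ω + 1 = sec²ω)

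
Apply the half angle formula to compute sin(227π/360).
sin(227π/360) = √((1 - cos 227π/180)/2) = 0.9171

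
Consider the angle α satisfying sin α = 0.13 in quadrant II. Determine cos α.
cos α = ±√(1 - sin²α) = -0.9915 (negative in QII)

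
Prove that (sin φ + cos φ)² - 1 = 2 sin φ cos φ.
LHS = sin²φ + 2 sin φ cos φ + cos²φ - 1 = (sin²φ + cos²φ) + 2 sin φ cos φ - 1 = 1 + 2 sin φ cos φ - 1 = 2 sin φ cos φ = RHS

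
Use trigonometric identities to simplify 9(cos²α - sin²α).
9(cos²α - sin²α) = 9(cos(2α)) (using Double angle)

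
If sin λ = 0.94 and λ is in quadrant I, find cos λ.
cos λ = 0.3412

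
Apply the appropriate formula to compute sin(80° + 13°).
sin(80° + 13°) = sin 80° cos 13° + cos 80° sin 13° = 0.9986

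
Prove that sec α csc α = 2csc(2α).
RHS = 2/sin(2α) = 2/(2 sin α cos α) = 1/(sin α cos α) = (1/cos α)(1/sin α) = sec α csc α = LHS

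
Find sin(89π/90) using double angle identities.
sin(89π/90) = 2 sin 89π/180 cos 89π/180 = 0.0349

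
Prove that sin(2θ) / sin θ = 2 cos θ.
LHS = 2 sin θ cos θ / sin θ = 2 cos θ = RHS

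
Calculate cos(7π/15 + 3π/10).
cos(7π/15 + 3π/10) = cos 7π/15 cos 3π/10 - sin 7π/15 sin 3π/10 = -0.7431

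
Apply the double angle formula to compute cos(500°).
cos(500°) = cos²250° - sin²250° = -0.766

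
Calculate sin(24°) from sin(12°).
sin(24°) = 2 sin 12° cos 12° = 0.4067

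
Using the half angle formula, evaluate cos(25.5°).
cos(25.5°) = √((1 + cos 51°)/2) = 0.9026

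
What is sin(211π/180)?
sin(211π/180) = -0.515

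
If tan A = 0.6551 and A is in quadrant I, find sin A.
sin A = 0.548 (using tan²A + 1 = sec²A)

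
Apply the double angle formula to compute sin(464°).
sin(464°) = 2 sin 232° cos 232° = 0.9703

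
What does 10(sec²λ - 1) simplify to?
10(sec²λ - 1) = 10(tan²λ) (using Pythagorean identity)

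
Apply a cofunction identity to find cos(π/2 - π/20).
cos(π/2 - π/20) = sin(π/20) = 0.1564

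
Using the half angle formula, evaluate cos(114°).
cos(114°) = -√((1 + cos 228°)/2) = -0.4067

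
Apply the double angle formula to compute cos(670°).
cos(670°) = cos²335° - sin²335° = 0.6428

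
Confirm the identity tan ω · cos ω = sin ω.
LHS = (sin ω/cos ω) · cos ω = sin ω = RHS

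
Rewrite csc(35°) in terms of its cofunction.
csc(35°) = sec(90° - 35°) = sec(55°)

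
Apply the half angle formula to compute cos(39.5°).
cos(39.5°) = √((1 + cos 79°)/2) = 0.7716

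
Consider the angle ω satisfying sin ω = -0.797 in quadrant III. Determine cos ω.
cos ω = ±√(1 - sin²ω) = -0.604 (negative in QIII)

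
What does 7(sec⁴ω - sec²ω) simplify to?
7(sec⁴ω - sec²ω) = 7(tan⁴ω + tan²ω) (using Pythagorean)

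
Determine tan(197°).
tan(197°) = 0.3057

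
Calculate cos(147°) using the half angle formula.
cos(147°) = -√((1 + cos 294°)/2) = -0.8387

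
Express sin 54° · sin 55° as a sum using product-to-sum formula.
sin 54° sin 55° = (1/2)[cos(54°-55°) - cos(54°+55°)]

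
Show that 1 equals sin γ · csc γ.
RHS = sin γ · (1/sin γ) = 1 = LHS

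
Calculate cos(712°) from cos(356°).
cos(712°) = cos²356° - sin²356° = 0.9903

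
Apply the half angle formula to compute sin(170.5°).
sin(170.5°) = √((1 - cos 341°)/2) = 0.165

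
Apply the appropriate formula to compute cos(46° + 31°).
cos(46° + 31°) = cos 46° cos 31° - sin 46° sin 31° = 0.225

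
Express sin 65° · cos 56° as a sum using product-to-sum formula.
sin 65° cos 56° = (1/2)[sin(65°+56°) + sin(65°-56°)]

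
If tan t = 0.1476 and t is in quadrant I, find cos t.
cos t = 0.9893 (using tan²t + 1 = sec²t)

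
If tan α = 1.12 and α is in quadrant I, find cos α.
cos α = 0.666 (using tan²α + 1 = sec²α)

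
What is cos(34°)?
cos(34°) = 0.829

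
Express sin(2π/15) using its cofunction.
sin(2π/15) = cos(π/2 - 2π/15) = cos(11π/30)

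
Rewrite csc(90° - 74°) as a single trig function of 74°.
csc(90° - 74°) = sec(74°)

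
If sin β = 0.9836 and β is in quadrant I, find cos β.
cos β = 0.1804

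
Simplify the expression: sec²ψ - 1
sec²ψ - 1 = tan²ψ (using Pythagorean identity)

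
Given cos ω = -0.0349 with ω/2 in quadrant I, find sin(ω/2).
sin(ω/2) = ±√((1 - cos ω)/2); positive since ω/2 ∈ QI, so sin(ω/2) = 0.7193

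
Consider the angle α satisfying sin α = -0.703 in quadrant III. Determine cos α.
cos α = ±√(1 - sin²α) = -0.7112 (negative in QIII)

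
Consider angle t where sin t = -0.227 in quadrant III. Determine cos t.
cos t = ±√(1 - sin²t) = -0.9739 (negative in QIII)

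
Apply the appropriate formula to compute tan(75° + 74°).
tan(75° + 74°) = (tan 75° + tan 74°)/(1 - tan 75° tan 74°) = -0.6009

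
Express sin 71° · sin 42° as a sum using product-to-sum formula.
sin 71° sin 42° = (1/2)[cos(71°-42°) - cos(71°+42°)]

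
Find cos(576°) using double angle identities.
cos(576°) = cos²288° - sin²288° = -0.809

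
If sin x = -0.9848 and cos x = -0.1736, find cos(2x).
cos(2x) = cos²x - sin²x = -0.9397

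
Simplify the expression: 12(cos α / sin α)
12(cos α / sin α) = 12(cot α) (using Quotient identity)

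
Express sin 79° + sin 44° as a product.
sin 79° + sin 44° = 2 sin(61.5°) cos(17.5°)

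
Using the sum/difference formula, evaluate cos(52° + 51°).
cos(52° + 51°) = cos 52° cos 51° - sin 52° sin 51° = -0.225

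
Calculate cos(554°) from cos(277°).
cos(554°) = cos²277° - sin²277° = -0.9703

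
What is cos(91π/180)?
cos(91π/180) = -0.01745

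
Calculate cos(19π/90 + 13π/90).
cos(19π/90 + 13π/90) = cos 19π/90 cos 13π/90 - sin 19π/90 sin 13π/90 = 0.4384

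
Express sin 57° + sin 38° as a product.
sin 57° + sin 38° = 2 sin(47.5°) cos(9.5°)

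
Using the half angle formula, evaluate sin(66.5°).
sin(66.5°) = √((1 - cos 133°)/2) = 0.9171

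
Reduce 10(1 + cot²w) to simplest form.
10(1 + cot²w) = 10(csc²w) (using Pythagorean identity)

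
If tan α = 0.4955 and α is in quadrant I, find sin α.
sin α = 0.444 (using tan²α + 1 = sec²α)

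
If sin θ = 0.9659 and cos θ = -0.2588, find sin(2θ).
sin(2θ) = 2 sin θ cos θ = -0.4999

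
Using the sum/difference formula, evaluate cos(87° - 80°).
cos(87° - 80°) = cos 87° cos 80° + sin 87° sin 80° = 0.9925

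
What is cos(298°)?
cos(298°) = 0.4695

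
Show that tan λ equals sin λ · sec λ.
RHS = sin λ · (1/cos λ) = sin λ/cos λ = tan λ = LHS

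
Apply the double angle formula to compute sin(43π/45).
sin(43π/45) = 2 sin 43π/90 cos 43π/90 = 0.1392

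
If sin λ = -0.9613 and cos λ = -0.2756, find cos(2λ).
cos(2λ) = cos²λ - sin²λ = -0.8481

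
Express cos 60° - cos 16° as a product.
cos 60° - cos 16° = -2 sin(38°) sin(22°)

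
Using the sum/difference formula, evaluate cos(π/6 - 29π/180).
cos(π/6 - 29π/180) = cos π/6 cos 29π/180 + sin π/6 sin 29π/180 = 0.9998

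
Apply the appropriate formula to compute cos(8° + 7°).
cos(8° + 7°) = cos 8° cos 7° - sin 8° sin 7° = (√6+√2)/4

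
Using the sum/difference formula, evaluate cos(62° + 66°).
cos(62° + 66°) = cos 62° cos 66° - sin 62° sin 66° = -0.6157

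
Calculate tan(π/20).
tan(π/20) = 0.1584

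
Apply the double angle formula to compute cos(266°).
cos(266°) = cos²133° - sin²133° = -0.06976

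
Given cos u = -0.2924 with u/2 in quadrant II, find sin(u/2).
sin(u/2) = ±√((1 - cos u)/2); positive since u/2 ∈ QII, so sin(u/2) = 0.8039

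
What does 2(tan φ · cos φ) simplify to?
2(tan φ · cos φ) = 2(sin φ) (using Quotient identity)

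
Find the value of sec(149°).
sec(149°) = -1.167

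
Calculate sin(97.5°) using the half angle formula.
sin(97.5°) = √((1 - cos 195°)/2) = 0.9914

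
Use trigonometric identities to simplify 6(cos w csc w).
6(cos w csc w) = 6(cot w) (using Reciprocal + quotient)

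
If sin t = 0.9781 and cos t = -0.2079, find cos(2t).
cos(2t) = cos²t - sin²t = -0.9135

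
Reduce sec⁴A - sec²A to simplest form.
sec⁴A - sec²A = tan⁴A + tan²A (using Pythagorean)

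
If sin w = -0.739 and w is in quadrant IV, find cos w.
cos w = 0.6737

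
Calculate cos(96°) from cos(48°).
cos(96°) = cos²48° - sin²48° = -0.1045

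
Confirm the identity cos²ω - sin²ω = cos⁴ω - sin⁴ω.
RHS = (cos²ω - sin²ω)(cos²ω + sin²ω) = (cos²ω - sin²ω) · 1 = cos²ω - sin²ω = LHS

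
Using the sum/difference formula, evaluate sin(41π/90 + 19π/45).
sin(41π/90 + 19π/45) = sin 41π/90 cos 19π/45 + cos 41π/90 sin 19π/45 = 0.3746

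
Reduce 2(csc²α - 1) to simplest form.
2(csc²α - 1) = 2(cot²α) (using Pythagorean identity)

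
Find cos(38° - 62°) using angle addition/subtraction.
cos(38° - 62°) = cos 38° cos 62° + sin 38° sin 62° = 0.9135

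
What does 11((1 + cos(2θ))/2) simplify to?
11((1 + cos(2θ))/2) = 11(cos²θ) (using Power reduction)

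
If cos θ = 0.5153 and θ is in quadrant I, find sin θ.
sin θ = 0.857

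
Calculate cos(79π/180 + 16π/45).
cos(79π/180 + 16π/45) = cos 79π/180 cos 16π/45 - sin 79π/180 sin 16π/45 = -0.7986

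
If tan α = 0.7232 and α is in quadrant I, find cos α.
cos α = 0.8103 (using tan²α + 1 = sec²α)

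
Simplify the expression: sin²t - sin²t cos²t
sin²t - sin²t cos²t = sin⁴t (using Factoring)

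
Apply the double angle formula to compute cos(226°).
cos(226°) = cos²113° - sin²113° = -0.6947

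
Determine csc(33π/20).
csc(33π/20) = -1.122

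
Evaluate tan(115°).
tan(115°) = -2.145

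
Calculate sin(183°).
sin(183°) = -0.05234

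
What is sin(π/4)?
sin(π/4) = √2/2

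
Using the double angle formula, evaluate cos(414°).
cos(414°) = cos²207° - sin²207° = 0.5878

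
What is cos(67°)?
cos(67°) = 0.3907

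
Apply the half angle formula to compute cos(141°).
cos(141°) = -√((1 + cos 282°)/2) = -0.7771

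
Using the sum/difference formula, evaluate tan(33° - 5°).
tan(33° - 5°) = (tan 33° - tan 5°)/(1 + tan 33° tan 5°) = 0.5317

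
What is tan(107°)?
tan(107°) = -3.271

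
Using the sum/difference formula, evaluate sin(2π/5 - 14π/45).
sin(2π/5 - 14π/45) = sin 2π/5 cos 14π/45 - cos 2π/5 sin 14π/45 = 0.2756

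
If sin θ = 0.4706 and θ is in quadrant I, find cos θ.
cos θ = 0.8823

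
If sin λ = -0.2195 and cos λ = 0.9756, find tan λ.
tan λ = sin λ / cos λ = -0.225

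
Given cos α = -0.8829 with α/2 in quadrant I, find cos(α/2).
cos(α/2) = ±√((1 + cos α)/2); positive since α/2 ∈ QI, so cos(α/2) = 0.242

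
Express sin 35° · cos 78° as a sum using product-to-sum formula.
sin 35° cos 78° = (1/2)[sin(35°+78°) + sin(35°-78°)]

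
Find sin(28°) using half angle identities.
sin(28°) = √((1 - cos 56°)/2) = 0.4695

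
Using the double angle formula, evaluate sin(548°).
sin(548°) = 2 sin 274° cos 274° = -0.1392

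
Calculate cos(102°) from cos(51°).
cos(102°) = cos²51° - sin²51° = -0.2079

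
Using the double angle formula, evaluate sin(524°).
sin(524°) = 2 sin 262° cos 262° = 0.2756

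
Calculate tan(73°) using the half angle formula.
tan(73°) = sin 146° / (1 + cos 146°) = 3.271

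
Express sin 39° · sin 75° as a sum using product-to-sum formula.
sin 39° sin 75° = (1/2)[cos(39°-75°) - cos(39°+75°)]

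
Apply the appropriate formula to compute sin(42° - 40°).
sin(42° - 40°) = sin 42° cos 40° - cos 42° sin 40° = 0.0349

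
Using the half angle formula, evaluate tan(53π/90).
tan(53π/90) = sin 53π/45 / (1 + cos 53π/45) = -3.487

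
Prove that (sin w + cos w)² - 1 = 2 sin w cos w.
LHS = sin²w + 2 sin w cos w + cos²w - 1 = (sin²w + cos²w) + 2 sin w cos w - 1 = 1 + 2 sin w cos w - 1 = 2 sin w cos w = RHS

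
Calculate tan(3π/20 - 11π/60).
tan(3π/20 - 11π/60) = (tan 3π/20 - tan 11π/60)/(1 + tan 3π/20 tan 11π/60) = -0.1051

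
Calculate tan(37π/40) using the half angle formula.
tan(37π/40) = sin 37π/20 / (1 + cos 37π/20) = -0.2401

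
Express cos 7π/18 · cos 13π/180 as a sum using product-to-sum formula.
cos 7π/18 cos 13π/180 = (1/2)[cos(7π/18-13π/180) + cos(7π/18+13π/180)]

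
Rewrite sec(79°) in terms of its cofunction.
sec(79°) = csc(90° - 79°) = csc(11°)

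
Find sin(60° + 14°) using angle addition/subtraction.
sin(60° + 14°) = sin 60° cos 14° + cos 60° sin 14° = 0.9613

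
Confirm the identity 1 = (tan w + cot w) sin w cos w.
RHS = (sin w/cos w + cos w/sin w) sin w cos w = ((sin²w + cos²w)/(sin w cos w)) · sin w cos w = sin²w + cos²w = 1 = LHS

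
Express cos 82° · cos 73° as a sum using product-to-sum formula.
cos 82° cos 73° = (1/2)[cos(82°-73°) + cos(82°+73°)]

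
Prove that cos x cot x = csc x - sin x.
RHS = 1/sin x - sin x = (1 - sin²x)/sin x = cos²x/sin x = cos x · (cos x/sin x) = cos x cot x = LHS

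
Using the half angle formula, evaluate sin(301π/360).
sin(301π/360) = √((1 - cos 301π/180)/2) = 0.4924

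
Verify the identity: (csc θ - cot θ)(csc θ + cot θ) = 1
LHS = csc²θ - cot²θ = (1 + cot²θ) - cot²θ = 1 = RHS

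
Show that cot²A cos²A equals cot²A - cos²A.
RHS = cos²A/sin²A - cos²A = cos²A(1/sin²A - 1) = cos²A · (1 - sin²A)/sin²A = cos²A · cos²A/sin²A = cos²A · cot²A = LHS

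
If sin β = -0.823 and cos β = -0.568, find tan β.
tan β = sin β / cos β = 1.449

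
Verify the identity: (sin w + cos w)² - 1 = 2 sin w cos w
LHS = sin²w + 2 sin w cos w + cos²w - 1 = (sin²w + cos²w) + 2 sin w cos w - 1 = 1 + 2 sin w cos w - 1 = 2 sin w cos w = RHS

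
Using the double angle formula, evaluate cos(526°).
cos(526°) = cos²263° - sin²263° = -0.9703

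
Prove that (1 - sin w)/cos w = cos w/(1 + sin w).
LHS = (1 - sin w)(1 + sin w) / (cos w(1 + sin w)) = (1 - sin²w) / (cos w(1 + sin w)) = cos²w / (cos w(1 + sin w)) = cos w/(1 + sin w) = RHS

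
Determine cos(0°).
cos(0°) = 1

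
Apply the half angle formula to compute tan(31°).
tan(31°) = sin 62° / (1 + cos 62°) = 0.6009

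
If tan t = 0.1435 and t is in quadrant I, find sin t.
sin t = 0.142 (using tan²t + 1 = sec²t)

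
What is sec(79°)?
sec(79°) = 5.241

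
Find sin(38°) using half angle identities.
sin(38°) = √((1 - cos 76°)/2) = 0.6157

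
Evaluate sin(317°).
sin(317°) = -0.682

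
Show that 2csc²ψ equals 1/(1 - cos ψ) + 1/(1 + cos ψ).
RHS = [(1 + cos ψ) + (1 - cos ψ)] / [(1 - cos ψ)(1 + cos ψ)] = 2/(1 - cos²ψ) = 2/sin²ψ = 2csc²ψ = LHS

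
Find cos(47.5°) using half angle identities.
cos(47.5°) = √((1 + cos 95°)/2) = 0.6756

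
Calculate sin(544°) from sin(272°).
sin(544°) = 2 sin 272° cos 272° = -0.06976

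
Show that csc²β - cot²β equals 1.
LHS = 1/sin²β - cos²β/sin²β = (1 - cos²β)/sin²β = sin²β/sin²β = 1 = RHS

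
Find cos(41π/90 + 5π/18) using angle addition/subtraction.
cos(41π/90 + 5π/18) = cos 41π/90 cos 5π/18 - sin 41π/90 sin 5π/18 = -0.6691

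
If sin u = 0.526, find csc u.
csc u = 1/sin u = 1.901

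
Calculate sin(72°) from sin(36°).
sin(72°) = 2 sin 36° cos 36° = 0.9511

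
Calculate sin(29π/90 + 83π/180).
sin(29π/90 + 83π/180) = sin 29π/90 cos 83π/180 + cos 29π/90 sin 83π/180 = 0.6293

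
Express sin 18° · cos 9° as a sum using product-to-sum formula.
sin 18° cos 9° = (1/2)[sin(18°+9°) + sin(18°-9°)]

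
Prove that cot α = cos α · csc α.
RHS = cos α · (1/sin α) = cos α/sin α = cot α = LHS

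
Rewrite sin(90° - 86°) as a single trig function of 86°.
sin(90° - 86°) = cos(86°)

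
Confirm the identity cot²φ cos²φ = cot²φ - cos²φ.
RHS = cos²φ/sin²φ - cos²φ = cos²φ(1/sin²φ - 1) = cos²φ · (1 - sin²φ)/sin²φ = cos²φ · cos²φ/sin²φ = cos²φ · cot²φ = LHS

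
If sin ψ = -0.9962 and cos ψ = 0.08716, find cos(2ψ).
cos(2ψ) = cos²ψ - sin²ψ = -0.9848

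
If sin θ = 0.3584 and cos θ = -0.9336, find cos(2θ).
cos(2θ) = cos²θ - sin²θ = 0.7432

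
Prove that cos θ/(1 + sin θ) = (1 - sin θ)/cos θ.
RHS = (1 - sin θ)(1 + sin θ) / (cos θ(1 + sin θ)) = (1 - sin²θ) / (cos θ(1 + sin θ)) = cos²θ / (cos θ(1 + sin θ)) = cos θ/(1 + sin θ) = LHS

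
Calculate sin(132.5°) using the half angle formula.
sin(132.5°) = √((1 - cos 265°)/2) = 0.7373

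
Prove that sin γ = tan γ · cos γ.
RHS = (sin γ/cos γ) · cos γ = sin γ = LHS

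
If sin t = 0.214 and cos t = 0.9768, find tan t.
tan t = sin t / cos t = 0.2191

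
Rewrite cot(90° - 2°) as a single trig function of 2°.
cot(90° - 2°) = tan(2°)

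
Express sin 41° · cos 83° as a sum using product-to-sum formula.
sin 41° cos 83° = (1/2)[sin(41°+83°) + sin(41°-83°)]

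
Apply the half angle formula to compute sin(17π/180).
sin(17π/180) = √((1 - cos 17π/90)/2) = 0.2924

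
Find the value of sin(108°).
sin(108°) = 0.9511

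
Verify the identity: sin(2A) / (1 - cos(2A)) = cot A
LHS = 2 sin A cos A / (2sin²A) = cos A/sin A = cot A = RHS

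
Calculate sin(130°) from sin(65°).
sin(130°) = 2 sin 65° cos 65° = 0.766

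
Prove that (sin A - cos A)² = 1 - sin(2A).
LHS = sin²A - 2 sin A cos A + cos²A = (sin²A + cos²A) - 2 sin A cos A = 1 - sin(2A) = RHS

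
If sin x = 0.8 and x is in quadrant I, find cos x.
cos x = 0.6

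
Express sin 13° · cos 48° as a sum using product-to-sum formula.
sin 13° cos 48° = (1/2)[sin(13°+48°) + sin(13°-48°)]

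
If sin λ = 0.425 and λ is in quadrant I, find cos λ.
cos λ = 0.9052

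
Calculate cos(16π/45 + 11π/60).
cos(16π/45 + 11π/60) = cos 16π/45 cos 11π/60 - sin 16π/45 sin 11π/60 = -0.1219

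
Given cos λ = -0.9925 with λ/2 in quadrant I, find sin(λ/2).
sin(λ/2) = ±√((1 - cos λ)/2); positive since λ/2 ∈ QI, so sin(λ/2) = 0.9981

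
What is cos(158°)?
cos(158°) = -0.9272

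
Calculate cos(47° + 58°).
cos(47° + 58°) = cos 47° cos 58° - sin 47° sin 58° = -(√6-√2)/4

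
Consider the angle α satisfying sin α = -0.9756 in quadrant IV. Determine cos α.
cos α = √(1 - sin²α) = 0.2196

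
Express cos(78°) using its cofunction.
cos(78°) = sin(90° - 78°) = sin(12°)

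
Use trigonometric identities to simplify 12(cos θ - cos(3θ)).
12(cos θ - cos(3θ)) = 12(2 sin(2θ) sin θ) (using Sum-to-product)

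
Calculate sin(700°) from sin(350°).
sin(700°) = 2 sin 350° cos 350° = -0.342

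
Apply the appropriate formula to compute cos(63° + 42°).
cos(63° + 42°) = cos 63° cos 42° - sin 63° sin 42° = -(√6-√2)/4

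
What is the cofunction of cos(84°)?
cos(84°) = sin(90° - 84°) = sin(6°)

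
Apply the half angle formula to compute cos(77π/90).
cos(77π/90) = -√((1 + cos 77π/45)/2) = -0.8988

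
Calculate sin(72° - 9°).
sin(72° - 9°) = sin 72° cos 9° - cos 72° sin 9° = 0.891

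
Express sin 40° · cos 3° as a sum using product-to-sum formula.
sin 40° cos 3° = (1/2)[sin(40°+3°) + sin(40°-3°)]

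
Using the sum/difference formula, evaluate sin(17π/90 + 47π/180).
sin(17π/90 + 47π/180) = sin 17π/90 cos 47π/180 + cos 17π/90 sin 47π/180 = 0.9877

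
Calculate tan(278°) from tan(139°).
tan(278°) = 2 tan 139° / (1 - tan²139°) = -7.115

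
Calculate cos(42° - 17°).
cos(42° - 17°) = cos 42° cos 17° + sin 42° sin 17° = 0.9063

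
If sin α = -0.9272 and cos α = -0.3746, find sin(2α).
sin(2α) = 2 sin α cos α = 0.6947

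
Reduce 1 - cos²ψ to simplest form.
1 - cos²ψ = sin²ψ (using Pythagorean identity)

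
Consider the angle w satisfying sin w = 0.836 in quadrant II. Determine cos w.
cos w = ±√(1 - sin²w) = -0.5487 (negative in QII)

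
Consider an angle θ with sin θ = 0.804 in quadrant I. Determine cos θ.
cos θ = √(1 - sin²θ) = 0.5946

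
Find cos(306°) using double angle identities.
cos(306°) = cos²153° - sin²153° = 0.5878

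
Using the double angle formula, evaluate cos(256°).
cos(256°) = 1 - 2sin²128° = -0.2419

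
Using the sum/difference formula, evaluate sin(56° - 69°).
sin(56° - 69°) = sin 56° cos 69° - cos 56° sin 69° = -0.225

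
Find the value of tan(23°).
tan(23°) = 0.4245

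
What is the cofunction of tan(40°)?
tan(40°) = cot(90° - 40°) = cot(50°)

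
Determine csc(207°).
csc(207°) = -2.203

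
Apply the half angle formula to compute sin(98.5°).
sin(98.5°) = √((1 - cos 197°)/2) = 0.989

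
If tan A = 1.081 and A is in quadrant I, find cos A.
cos A = 0.6791 (using tan²A + 1 = sec²A)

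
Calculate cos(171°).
cos(171°) = -0.9877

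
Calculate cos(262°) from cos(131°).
cos(262°) = cos²131° - sin²131° = -0.1392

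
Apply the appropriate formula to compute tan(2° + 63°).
tan(2° + 63°) = (tan 2° + tan 63°)/(1 - tan 2° tan 63°) = 2.145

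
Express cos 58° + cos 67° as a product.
cos 58° + cos 67° = 2 cos(62.5°) cos(-4.5°)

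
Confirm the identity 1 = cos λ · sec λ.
RHS = cos λ · (1/cos λ) = 1 = LHS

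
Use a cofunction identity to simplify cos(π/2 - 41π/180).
cos(π/2 - 41π/180) = sin(41π/180)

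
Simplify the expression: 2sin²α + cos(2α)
2sin²α + cos(2α) = 1 (using Double angle)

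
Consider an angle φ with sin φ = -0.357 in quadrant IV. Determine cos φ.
cos φ = √(1 - sin²φ) = 0.9341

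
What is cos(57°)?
cos(57°) = 0.5446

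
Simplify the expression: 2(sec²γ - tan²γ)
2(sec²γ - tan²γ) = 2 (using Pythagorean identity)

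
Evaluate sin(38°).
sin(38°) = 0.6157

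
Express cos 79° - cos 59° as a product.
cos 79° - cos 59° = -2 sin(69°) sin(10°)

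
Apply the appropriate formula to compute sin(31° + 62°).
sin(31° + 62°) = sin 31° cos 62° + cos 31° sin 62° = 0.9986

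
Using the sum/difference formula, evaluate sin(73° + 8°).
sin(73° + 8°) = sin 73° cos 8° + cos 73° sin 8° = 0.9877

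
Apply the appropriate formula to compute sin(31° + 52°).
sin(31° + 52°) = sin 31° cos 52° + cos 31° sin 52° = 0.9925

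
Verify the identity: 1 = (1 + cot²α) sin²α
RHS = csc²α · sin²α = (1/sin²α) · sin²α = 1 = LHS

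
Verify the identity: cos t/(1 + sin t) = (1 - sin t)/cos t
RHS = (1 - sin t)(1 + sin t) / (cos t(1 + sin t)) = (1 - sin²t) / (cos t(1 + sin t)) = cos²t / (cos t(1 + sin t)) = cos t/(1 + sin t) = LHS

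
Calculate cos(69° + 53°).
cos(69° + 53°) = cos 69° cos 53° - sin 69° sin 53° = -0.5299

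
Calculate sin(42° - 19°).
sin(42° - 19°) = sin 42° cos 19° - cos 42° sin 19° = 0.3907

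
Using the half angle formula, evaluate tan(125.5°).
tan(125.5°) = sin 251° / (1 + cos 251°) = -1.402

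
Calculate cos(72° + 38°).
cos(72° + 38°) = cos 72° cos 38° - sin 72° sin 38° = -0.342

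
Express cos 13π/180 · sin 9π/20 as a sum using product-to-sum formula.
cos 13π/180 sin 9π/20 = (1/2)[sin(13π/180+9π/20) - sin(13π/180-9π/20)]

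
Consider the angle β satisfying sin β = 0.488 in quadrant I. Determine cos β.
cos β = √(1 - sin²β) = 0.8728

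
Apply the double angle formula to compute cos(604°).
cos(604°) = cos²302° - sin²302° = -0.4384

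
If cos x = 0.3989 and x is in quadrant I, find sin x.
sin x = 0.917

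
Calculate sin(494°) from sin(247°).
sin(494°) = 2 sin 247° cos 247° = 0.7193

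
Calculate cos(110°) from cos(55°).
cos(110°) = cos²55° - sin²55° = -0.342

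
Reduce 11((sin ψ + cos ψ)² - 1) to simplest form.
11((sin ψ + cos ψ)² - 1) = 11(sin(2ψ)) (using Pythagorean + double angle)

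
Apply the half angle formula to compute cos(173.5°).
cos(173.5°) = -√((1 + cos 347°)/2) = -0.9936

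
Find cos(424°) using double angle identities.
cos(424°) = cos²212° - sin²212° = 0.4384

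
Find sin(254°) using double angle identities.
sin(254°) = 2 sin 127° cos 127° = -0.9613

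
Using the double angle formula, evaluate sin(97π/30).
sin(97π/30) = 2 sin 97π/60 cos 97π/60 = -0.6691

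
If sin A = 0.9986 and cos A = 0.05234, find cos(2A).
cos(2A) = cos²A - sin²A = -0.9945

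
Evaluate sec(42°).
sec(42°) = 1.346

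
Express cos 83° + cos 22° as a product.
cos 83° + cos 22° = 2 cos(52.5°) cos(30.5°)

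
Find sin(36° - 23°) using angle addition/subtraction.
sin(36° - 23°) = sin 36° cos 23° - cos 36° sin 23° = 0.225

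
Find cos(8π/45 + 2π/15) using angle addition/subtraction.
cos(8π/45 + 2π/15) = cos 8π/45 cos 2π/15 - sin 8π/45 sin 2π/15 = 0.5592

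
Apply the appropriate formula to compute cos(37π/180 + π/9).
cos(37π/180 + π/9) = cos 37π/180 cos π/9 - sin 37π/180 sin π/9 = 0.5446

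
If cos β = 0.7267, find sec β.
sec β = 1/cos β = 1.376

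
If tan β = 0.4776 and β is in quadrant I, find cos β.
cos β = 0.9024 (using tan²β + 1 = sec²β)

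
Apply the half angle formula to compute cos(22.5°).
cos(22.5°) = √((1 + cos 45°)/2) = √(2+√2)/2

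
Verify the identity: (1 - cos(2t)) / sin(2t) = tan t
LHS = 2sin²t / (2 sin t cos t) = sin t/cos t = tan t = RHS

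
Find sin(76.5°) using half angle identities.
sin(76.5°) = √((1 - cos 153°)/2) = 0.9724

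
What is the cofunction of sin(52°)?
sin(52°) = cos(90° - 52°) = cos(38°)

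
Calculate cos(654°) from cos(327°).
cos(654°) = cos²327° - sin²327° = 0.4067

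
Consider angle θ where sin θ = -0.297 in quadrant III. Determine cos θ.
cos θ = ±√(1 - sin²θ) = -0.9549 (negative in QIII)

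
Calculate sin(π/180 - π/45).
sin(π/180 - π/45) = sin π/180 cos π/45 - cos π/180 sin π/45 = -0.05234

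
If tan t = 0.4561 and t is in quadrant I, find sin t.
sin t = 0.415 (using tan²t + 1 = sec²t)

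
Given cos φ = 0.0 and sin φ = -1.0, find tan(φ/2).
tan(φ/2) = sin φ / (1 + cos φ) = -1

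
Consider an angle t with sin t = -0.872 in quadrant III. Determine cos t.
cos t = ±√(1 - sin²t) = -0.4895 (negative in QIII)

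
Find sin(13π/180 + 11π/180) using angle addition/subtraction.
sin(13π/180 + 11π/180) = sin 13π/180 cos 11π/180 + cos 13π/180 sin 11π/180 = 0.4067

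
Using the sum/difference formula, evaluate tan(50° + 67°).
tan(50° + 67°) = (tan 50° + tan 67°)/(1 - tan 50° tan 67°) = -1.963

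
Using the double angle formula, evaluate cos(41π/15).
cos(41π/15) = 2cos²41π/30 - 1 = -0.6691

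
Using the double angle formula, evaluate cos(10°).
cos(10°) = cos²5° - sin²5° = 0.9848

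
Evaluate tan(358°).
tan(358°) = -0.03492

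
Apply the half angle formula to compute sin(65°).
sin(65°) = √((1 - cos 130°)/2) = 0.9063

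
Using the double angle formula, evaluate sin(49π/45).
sin(49π/45) = 2 sin 49π/90 cos 49π/90 = -0.2756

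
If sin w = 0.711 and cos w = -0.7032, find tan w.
tan w = sin w / cos w = -1.011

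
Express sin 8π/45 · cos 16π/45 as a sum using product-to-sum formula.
sin 8π/45 cos 16π/45 = (1/2)[sin(8π/45+16π/45) + sin(8π/45-16π/45)]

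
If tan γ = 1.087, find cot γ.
cot γ = 1/tan γ = 0.92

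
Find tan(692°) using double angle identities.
tan(692°) = 2 tan 346° / (1 - tan²346°) = -0.5317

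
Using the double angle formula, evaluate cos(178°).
cos(178°) = cos²89° - sin²89° = -0.9994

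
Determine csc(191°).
csc(191°) = -5.241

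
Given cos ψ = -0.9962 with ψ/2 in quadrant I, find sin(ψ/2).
sin(ψ/2) = ±√((1 - cos ψ)/2); positive since ψ/2 ∈ QI, so sin(ψ/2) = 0.999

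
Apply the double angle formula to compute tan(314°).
tan(314°) = 2 tan 157° / (1 - tan²157°) = -1.036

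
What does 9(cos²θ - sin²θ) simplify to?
9(cos²θ - sin²θ) = 9(cos(2θ)) (using Double angle)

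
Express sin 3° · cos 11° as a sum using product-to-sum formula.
sin 3° cos 11° = (1/2)[sin(3°+11°) + sin(3°-11°)]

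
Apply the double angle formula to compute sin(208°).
sin(208°) = 2 sin 104° cos 104° = -0.4695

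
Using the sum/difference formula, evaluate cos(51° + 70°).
cos(51° + 70°) = cos 51° cos 70° - sin 51° sin 70° = -0.515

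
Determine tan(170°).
tan(170°) = -0.1763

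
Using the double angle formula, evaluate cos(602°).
cos(602°) = cos²301° - sin²301° = -0.4695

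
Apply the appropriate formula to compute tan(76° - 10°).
tan(76° - 10°) = (tan 76° - tan 10°)/(1 + tan 76° tan 10°) = 2.246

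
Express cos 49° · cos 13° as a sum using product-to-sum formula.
cos 49° cos 13° = (1/2)[cos(49°-13°) + cos(49°+13°)]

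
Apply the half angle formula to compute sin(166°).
sin(166°) = √((1 - cos 332°)/2) = 0.2419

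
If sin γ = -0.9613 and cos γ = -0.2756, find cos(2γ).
cos(2γ) = cos²γ - sin²γ = -0.8481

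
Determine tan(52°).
tan(52°) = 1.28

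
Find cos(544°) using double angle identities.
cos(544°) = cos²272° - sin²272° = -0.9976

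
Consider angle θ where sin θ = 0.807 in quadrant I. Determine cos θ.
cos θ = √(1 - sin²θ) = 0.5906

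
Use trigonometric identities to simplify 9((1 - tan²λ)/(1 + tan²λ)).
9((1 - tan²λ)/(1 + tan²λ)) = 9(cos(2λ)) (using Double angle)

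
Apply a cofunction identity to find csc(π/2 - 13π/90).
csc(π/2 - 13π/90) = sec(13π/90) = 1.113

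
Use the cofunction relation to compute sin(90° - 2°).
sin(90° - 2°) = cos(2°) = 0.9994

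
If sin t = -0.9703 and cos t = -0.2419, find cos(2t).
cos(2t) = cos²t - sin²t = -0.883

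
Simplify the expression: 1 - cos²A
1 - cos²A = sin²A (using Pythagorean identity)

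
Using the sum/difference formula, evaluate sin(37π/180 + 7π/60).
sin(37π/180 + 7π/60) = sin 37π/180 cos 7π/60 + cos 37π/180 sin 7π/60 = 0.848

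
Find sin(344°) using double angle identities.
sin(344°) = 2 sin 172° cos 172° = -0.2756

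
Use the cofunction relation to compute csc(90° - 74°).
csc(90° - 74°) = sec(74°) = 3.628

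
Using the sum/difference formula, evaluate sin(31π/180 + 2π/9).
sin(31π/180 + 2π/9) = sin 31π/180 cos 2π/9 + cos 31π/180 sin 2π/9 = 0.9455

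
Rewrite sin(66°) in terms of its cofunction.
sin(66°) = cos(90° - 66°) = cos(24°)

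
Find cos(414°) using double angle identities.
cos(414°) = 2cos²207° - 1 = 0.5878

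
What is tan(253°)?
tan(253°) = 3.271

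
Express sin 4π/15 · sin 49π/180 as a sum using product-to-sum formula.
sin 4π/15 sin 49π/180 = (1/2)[cos(4π/15-49π/180) - cos(4π/15+49π/180)]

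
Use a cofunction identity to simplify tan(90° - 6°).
tan(90° - 6°) = cot(6°)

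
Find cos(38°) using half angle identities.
cos(38°) = √((1 + cos 76°)/2) = 0.788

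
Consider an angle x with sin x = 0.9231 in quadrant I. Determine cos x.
cos x = √(1 - sin²x) = 0.3846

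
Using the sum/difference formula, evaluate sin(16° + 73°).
sin(16° + 73°) = sin 16° cos 73° + cos 16° sin 73° = 0.9998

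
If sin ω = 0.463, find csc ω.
csc ω = 1/sin ω = 2.16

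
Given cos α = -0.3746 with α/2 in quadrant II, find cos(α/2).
cos(α/2) = ±√((1 + cos α)/2); negative since α/2 ∈ QII, so cos(α/2) = -0.5592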